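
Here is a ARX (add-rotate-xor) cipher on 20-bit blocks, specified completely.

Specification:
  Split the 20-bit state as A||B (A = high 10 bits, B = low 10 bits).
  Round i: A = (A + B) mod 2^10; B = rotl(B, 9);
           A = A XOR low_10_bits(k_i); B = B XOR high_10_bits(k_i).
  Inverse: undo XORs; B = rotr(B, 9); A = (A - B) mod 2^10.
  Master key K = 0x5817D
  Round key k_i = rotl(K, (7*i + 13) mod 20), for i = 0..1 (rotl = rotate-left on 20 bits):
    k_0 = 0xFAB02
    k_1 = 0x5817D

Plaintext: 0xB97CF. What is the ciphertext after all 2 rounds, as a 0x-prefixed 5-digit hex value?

s_0 = plaintext = 0xB97CF
s_1 = Round(s_0, k_0) = 0x6D80D
s_2 = Round(s_1, k_1) = 0x2FB66

0x2FB66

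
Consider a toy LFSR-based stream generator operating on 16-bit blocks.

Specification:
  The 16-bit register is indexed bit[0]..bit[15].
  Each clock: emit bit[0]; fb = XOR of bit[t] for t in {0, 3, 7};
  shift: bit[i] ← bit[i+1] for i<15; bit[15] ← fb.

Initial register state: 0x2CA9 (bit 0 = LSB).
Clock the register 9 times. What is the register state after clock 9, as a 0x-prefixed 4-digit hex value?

0xB296

reg_0 = 0x2CA9
clock 1: out=1, reg = 0x9654
clock 2: out=0, reg = 0x4B2A
clock 3: out=0, reg = 0xA595
clock 4: out=1, reg = 0x52CA
clock 5: out=0, reg = 0x2965
clock 6: out=1, reg = 0x94B2
clock 7: out=0, reg = 0xCA59
clock 8: out=1, reg = 0x652C
clock 9: out=0, reg = 0xB296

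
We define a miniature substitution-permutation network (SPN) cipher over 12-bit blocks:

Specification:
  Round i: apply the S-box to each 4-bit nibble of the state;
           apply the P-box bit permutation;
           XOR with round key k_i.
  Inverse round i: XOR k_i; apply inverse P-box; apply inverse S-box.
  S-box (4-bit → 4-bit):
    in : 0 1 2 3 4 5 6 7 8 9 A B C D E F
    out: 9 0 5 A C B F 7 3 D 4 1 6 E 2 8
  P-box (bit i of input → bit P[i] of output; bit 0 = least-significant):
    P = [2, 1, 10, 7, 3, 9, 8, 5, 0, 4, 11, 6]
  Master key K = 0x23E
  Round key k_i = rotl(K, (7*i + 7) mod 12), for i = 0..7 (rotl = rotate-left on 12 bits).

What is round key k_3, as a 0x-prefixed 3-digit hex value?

K = 0x23E
k_0 = rotl(K, (7*0+7) mod 12) = rotl(K, 7) = 0xF11
k_1 = rotl(K, (7*1+7) mod 12) = rotl(K, 2) = 0x8F8
k_2 = rotl(K, (7*2+7) mod 12) = rotl(K, 9) = 0xC47
k_3 = rotl(K, (7*3+7) mod 12) = rotl(K, 4) = 0x3E2

0x3E2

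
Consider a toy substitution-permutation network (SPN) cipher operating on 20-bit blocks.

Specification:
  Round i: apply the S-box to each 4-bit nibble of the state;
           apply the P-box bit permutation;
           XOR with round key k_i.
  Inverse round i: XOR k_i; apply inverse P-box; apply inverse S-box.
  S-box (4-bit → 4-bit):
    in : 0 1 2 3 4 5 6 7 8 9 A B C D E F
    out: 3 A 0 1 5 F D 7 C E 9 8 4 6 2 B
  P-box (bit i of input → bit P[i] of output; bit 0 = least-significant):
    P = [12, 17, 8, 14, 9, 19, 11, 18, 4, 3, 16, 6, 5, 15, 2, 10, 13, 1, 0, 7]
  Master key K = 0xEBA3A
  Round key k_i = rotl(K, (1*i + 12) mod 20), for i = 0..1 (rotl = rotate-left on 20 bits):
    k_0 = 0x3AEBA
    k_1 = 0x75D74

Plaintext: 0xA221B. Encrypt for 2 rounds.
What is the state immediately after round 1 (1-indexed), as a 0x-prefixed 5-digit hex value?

s_0 = plaintext = 0xA221B
s_1 = Round(s_0, k_0) = 0xFCE3A
s_2 = Round(s_1, k_1) = 0x72FFA

0xFCE3A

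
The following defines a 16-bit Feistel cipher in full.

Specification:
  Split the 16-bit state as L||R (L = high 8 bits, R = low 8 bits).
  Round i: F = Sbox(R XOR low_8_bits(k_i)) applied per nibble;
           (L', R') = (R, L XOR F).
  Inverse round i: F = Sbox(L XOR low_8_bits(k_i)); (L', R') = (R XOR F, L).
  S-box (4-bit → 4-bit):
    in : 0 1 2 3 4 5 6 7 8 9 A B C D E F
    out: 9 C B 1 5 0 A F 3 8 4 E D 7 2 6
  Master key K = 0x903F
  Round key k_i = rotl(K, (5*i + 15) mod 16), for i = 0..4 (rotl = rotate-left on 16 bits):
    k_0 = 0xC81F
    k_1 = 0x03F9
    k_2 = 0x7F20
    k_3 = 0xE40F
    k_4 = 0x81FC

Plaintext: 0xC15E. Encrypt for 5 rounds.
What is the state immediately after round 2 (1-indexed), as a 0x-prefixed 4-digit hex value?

0x9DFB

s_0 = plaintext = 0xC15E
s_1 = Round(s_0, k_0) = 0x5E9D
s_2 = Round(s_1, k_1) = 0x9DFB
s_3 = Round(s_2, k_2) = 0xFBE3
s_4 = Round(s_3, k_3) = 0xE3D6
s_5 = Round(s_4, k_4) = 0xD657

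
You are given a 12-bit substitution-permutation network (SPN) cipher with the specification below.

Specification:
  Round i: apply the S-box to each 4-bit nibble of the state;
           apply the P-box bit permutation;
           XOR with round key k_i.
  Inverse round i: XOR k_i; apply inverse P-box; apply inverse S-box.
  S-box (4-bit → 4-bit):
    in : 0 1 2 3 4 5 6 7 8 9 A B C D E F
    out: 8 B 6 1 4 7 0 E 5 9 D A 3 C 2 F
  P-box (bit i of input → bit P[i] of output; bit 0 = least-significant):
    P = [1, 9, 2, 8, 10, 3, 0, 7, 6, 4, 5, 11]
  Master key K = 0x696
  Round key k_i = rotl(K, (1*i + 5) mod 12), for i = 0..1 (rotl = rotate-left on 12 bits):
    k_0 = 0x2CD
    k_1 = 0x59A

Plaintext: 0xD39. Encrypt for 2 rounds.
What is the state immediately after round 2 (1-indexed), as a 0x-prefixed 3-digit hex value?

s_0 = plaintext = 0xD39
s_1 = Round(s_0, k_0) = 0xFEF
s_2 = Round(s_1, k_1) = 0xEE4

0xEE4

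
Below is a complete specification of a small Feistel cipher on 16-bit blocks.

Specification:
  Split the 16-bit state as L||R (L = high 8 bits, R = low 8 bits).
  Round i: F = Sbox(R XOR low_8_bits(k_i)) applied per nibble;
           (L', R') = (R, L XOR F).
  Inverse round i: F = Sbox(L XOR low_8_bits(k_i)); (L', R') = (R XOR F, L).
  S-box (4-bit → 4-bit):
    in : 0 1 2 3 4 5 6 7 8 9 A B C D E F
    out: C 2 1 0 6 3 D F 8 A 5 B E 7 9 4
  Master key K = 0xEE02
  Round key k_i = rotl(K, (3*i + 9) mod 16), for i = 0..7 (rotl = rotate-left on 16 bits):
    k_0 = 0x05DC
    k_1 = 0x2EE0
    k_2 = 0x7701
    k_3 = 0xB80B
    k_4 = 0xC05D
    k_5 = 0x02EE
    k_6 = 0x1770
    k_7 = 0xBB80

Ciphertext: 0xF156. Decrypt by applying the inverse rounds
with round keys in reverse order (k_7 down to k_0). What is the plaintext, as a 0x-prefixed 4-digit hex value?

s_0 = ciphertext = 0xF156
s_1 = InvRound(s_0, k_7) = 0xA4F1
s_2 = InvRound(s_1, k_6) = 0x87A4
s_3 = InvRound(s_2, k_5) = 0x7E87
s_4 = InvRound(s_3, k_4) = 0x977E
s_5 = InvRound(s_4, k_3) = 0xD097
s_6 = InvRound(s_5, k_2) = 0xE5D0
s_7 = InvRound(s_6, k_1) = 0x13E5
s_8 = InvRound(s_7, k_0) = 0x0113

0x0113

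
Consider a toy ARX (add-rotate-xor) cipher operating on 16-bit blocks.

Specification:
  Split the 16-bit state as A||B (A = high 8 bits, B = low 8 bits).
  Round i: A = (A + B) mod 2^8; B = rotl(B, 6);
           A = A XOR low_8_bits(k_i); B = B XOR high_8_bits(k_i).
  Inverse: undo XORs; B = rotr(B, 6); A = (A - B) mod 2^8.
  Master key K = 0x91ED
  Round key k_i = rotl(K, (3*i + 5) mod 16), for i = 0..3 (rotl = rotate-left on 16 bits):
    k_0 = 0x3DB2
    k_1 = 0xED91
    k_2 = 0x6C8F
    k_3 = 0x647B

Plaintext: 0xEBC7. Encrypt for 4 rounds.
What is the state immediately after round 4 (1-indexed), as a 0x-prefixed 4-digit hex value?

s_0 = plaintext = 0xEBC7
s_1 = Round(s_0, k_0) = 0x00CC
s_2 = Round(s_1, k_1) = 0x5DDE
s_3 = Round(s_2, k_2) = 0xB4DB
s_4 = Round(s_3, k_3) = 0xF492

0xF492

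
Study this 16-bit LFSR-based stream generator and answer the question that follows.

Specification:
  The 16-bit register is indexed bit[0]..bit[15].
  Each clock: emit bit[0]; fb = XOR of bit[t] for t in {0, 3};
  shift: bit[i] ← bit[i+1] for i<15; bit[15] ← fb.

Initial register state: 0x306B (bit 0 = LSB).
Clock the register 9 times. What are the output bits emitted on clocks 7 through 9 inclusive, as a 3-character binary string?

reg_0 = 0x306B
clock 1: out=1, reg = 0x1835
clock 2: out=1, reg = 0x8C1A
clock 3: out=0, reg = 0xC60D
clock 4: out=1, reg = 0x6306
clock 5: out=0, reg = 0x3183
clock 6: out=1, reg = 0x98C1
clock 7: out=1, reg = 0xCC60
clock 8: out=0, reg = 0x6630
clock 9: out=0, reg = 0x3318

100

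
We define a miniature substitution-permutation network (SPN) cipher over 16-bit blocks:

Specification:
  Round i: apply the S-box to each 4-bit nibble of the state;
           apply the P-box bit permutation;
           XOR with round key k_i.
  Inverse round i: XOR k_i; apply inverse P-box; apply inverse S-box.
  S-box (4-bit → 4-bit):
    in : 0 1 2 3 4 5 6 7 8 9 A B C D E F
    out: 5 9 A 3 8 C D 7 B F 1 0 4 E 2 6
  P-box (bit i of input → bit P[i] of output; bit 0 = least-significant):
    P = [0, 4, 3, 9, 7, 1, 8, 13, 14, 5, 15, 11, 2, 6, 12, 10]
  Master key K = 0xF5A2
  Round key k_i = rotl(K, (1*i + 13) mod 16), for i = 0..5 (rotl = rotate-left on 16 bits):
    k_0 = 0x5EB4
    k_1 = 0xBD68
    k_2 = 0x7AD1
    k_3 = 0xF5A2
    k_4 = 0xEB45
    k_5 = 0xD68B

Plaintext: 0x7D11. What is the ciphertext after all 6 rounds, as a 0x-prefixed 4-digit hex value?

0xDE56

s_0 = plaintext = 0x7D11
s_1 = Round(s_0, k_0) = 0xE451
s_2 = Round(s_1, k_1) = 0x9629
s_3 = Round(s_2, k_2) = 0x848E
s_4 = Round(s_3, k_3) = 0xD974
s_5 = Round(s_4, k_4) = 0x34A7
s_6 = Round(s_5, k_5) = 0xDE56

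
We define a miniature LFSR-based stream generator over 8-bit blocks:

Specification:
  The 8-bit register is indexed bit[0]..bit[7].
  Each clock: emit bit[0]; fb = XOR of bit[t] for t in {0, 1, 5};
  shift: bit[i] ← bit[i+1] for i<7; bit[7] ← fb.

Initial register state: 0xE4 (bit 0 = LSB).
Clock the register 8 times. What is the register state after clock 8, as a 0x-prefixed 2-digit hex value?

0xD9

reg_0 = 0xE4
clock 1: out=0, reg = 0xF2
clock 2: out=0, reg = 0x79
clock 3: out=1, reg = 0x3C
clock 4: out=0, reg = 0x9E
clock 5: out=0, reg = 0xCF
clock 6: out=1, reg = 0x67
clock 7: out=1, reg = 0xB3
clock 8: out=1, reg = 0xD9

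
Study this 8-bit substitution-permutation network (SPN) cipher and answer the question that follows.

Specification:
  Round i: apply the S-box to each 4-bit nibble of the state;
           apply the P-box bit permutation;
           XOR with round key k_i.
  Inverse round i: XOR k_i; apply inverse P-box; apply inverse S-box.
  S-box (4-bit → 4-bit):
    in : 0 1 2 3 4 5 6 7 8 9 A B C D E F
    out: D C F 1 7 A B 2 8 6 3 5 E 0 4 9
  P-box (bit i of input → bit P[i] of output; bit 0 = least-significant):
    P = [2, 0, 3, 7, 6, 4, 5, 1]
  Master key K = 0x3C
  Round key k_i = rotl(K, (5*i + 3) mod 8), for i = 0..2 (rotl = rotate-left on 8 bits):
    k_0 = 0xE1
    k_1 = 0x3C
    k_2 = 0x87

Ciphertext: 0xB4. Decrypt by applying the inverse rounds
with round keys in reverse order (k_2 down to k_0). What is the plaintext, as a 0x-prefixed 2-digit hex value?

s_0 = ciphertext = 0xB4
s_1 = InvRound(s_0, k_2) = 0xC7
s_2 = InvRound(s_1, k_1) = 0x2C
s_3 = InvRound(s_2, k_0) = 0x32

0x32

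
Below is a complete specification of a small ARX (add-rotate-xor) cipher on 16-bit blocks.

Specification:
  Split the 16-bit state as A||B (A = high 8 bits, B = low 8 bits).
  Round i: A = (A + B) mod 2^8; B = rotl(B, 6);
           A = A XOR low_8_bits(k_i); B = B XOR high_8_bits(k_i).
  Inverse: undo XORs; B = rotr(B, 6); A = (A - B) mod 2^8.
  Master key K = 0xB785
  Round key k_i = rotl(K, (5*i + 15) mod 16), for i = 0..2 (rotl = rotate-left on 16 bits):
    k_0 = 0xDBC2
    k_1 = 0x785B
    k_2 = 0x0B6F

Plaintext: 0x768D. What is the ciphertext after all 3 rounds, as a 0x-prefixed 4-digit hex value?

0x179E

s_0 = plaintext = 0x768D
s_1 = Round(s_0, k_0) = 0xC1B8
s_2 = Round(s_1, k_1) = 0x2256
s_3 = Round(s_2, k_2) = 0x179E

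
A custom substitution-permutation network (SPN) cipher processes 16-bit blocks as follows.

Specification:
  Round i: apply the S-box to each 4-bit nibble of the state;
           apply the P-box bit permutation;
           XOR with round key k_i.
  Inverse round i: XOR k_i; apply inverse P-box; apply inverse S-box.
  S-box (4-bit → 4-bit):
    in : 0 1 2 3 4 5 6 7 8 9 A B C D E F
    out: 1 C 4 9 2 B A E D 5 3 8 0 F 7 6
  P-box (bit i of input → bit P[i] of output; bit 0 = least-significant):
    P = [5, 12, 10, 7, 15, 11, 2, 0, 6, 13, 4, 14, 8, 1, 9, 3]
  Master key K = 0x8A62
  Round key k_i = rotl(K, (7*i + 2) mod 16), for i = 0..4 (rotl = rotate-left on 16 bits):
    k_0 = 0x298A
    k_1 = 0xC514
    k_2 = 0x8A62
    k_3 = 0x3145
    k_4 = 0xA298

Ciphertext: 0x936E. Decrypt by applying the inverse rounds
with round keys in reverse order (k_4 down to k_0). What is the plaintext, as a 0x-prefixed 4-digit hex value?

s_0 = ciphertext = 0x936E
s_1 = InvRound(s_0, k_4) = 0xAE25
s_2 = InvRound(s_1, k_3) = 0x90AE
s_3 = InvRound(s_2, k_2) = 0x10F6
s_4 = InvRound(s_3, k_1) = 0xA30D
s_5 = InvRound(s_4, k_0) = 0xFCDB

0xFCDB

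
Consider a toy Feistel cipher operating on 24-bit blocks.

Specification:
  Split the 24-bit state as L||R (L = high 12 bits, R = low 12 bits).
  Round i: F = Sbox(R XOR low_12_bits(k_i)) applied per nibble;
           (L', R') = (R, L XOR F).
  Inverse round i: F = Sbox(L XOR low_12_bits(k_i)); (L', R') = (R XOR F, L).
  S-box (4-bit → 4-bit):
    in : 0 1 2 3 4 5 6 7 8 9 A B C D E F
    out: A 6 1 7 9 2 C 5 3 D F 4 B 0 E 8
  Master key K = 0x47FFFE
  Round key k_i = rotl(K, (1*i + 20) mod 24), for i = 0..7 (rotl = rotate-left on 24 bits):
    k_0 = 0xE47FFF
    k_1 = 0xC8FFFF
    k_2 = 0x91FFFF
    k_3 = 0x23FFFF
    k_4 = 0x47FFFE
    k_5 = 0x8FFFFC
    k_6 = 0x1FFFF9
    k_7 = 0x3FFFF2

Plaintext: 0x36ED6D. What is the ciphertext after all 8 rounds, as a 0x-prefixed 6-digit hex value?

s_0 = plaintext = 0x36ED6D
s_1 = Round(s_0, k_0) = 0xD6D2BF
s_2 = Round(s_1, k_1) = 0x2BFDF7
s_3 = Round(s_2, k_2) = 0xDF731C
s_4 = Round(s_3, k_3) = 0x31C610
s_5 = Round(s_4, k_4) = 0x610EF2
s_6 = Round(s_5, k_5) = 0xEF20BE
s_7 = Round(s_6, k_6) = 0x0BE667
s_8 = Round(s_7, k_7) = 0x667D6C

0x667D6C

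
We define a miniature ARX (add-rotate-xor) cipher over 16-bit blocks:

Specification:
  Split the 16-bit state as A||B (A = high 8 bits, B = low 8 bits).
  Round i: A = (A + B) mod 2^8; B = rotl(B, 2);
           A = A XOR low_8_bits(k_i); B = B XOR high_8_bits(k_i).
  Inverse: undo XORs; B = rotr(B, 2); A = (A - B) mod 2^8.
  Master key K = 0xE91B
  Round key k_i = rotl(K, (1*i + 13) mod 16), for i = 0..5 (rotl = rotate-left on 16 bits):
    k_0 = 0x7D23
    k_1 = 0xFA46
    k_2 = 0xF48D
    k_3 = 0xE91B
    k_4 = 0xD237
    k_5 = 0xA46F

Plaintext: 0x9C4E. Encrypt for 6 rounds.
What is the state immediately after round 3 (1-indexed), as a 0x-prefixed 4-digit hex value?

0xBB5B

s_0 = plaintext = 0x9C4E
s_1 = Round(s_0, k_0) = 0xC944
s_2 = Round(s_1, k_1) = 0x4BEB
s_3 = Round(s_2, k_2) = 0xBB5B
s_4 = Round(s_3, k_3) = 0x0D84
s_5 = Round(s_4, k_4) = 0xA6C0
s_6 = Round(s_5, k_5) = 0x09A7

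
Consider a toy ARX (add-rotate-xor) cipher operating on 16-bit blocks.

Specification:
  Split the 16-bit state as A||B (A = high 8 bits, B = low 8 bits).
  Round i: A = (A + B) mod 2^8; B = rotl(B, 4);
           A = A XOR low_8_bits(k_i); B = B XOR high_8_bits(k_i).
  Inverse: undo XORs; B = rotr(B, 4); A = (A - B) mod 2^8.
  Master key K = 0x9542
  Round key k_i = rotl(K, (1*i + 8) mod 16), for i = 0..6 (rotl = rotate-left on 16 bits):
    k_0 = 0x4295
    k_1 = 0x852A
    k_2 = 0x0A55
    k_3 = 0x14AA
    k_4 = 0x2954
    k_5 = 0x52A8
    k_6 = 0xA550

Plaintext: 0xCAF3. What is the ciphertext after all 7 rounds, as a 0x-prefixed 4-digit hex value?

s_0 = plaintext = 0xCAF3
s_1 = Round(s_0, k_0) = 0x287D
s_2 = Round(s_1, k_1) = 0x8F52
s_3 = Round(s_2, k_2) = 0xB42F
s_4 = Round(s_3, k_3) = 0x49E6
s_5 = Round(s_4, k_4) = 0x7B47
s_6 = Round(s_5, k_5) = 0x6A26
s_7 = Round(s_6, k_6) = 0xC0C7

0xC0C7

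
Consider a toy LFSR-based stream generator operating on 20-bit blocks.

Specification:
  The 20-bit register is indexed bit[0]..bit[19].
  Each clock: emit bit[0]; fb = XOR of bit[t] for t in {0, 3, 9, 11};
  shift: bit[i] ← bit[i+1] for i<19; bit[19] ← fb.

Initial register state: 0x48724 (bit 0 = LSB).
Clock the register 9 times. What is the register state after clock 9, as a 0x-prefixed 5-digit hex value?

reg_0 = 0x48724
clock 1: out=0, reg = 0xA4392
clock 2: out=0, reg = 0xD21C9
clock 3: out=1, reg = 0x690E4
clock 4: out=0, reg = 0x34872
clock 5: out=0, reg = 0x9A439
clock 6: out=1, reg = 0x4D21C
clock 7: out=0, reg = 0x2690E
clock 8: out=0, reg = 0x13487
clock 9: out=1, reg = 0x89A43

0x89A43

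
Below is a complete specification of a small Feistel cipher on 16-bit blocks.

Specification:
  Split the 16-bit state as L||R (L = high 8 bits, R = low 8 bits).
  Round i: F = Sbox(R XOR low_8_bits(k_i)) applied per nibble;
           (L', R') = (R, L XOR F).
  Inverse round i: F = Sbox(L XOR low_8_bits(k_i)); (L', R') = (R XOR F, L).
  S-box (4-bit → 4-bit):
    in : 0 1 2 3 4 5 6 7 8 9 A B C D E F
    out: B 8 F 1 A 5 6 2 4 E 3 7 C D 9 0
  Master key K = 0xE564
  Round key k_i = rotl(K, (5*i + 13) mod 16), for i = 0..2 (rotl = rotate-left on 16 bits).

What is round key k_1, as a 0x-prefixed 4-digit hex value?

0x9593

K = 0xE564
k_0 = rotl(K, (5*0+13) mod 16) = rotl(K, 13) = 0x9CAC
k_1 = rotl(K, (5*1+13) mod 16) = rotl(K, 2) = 0x9593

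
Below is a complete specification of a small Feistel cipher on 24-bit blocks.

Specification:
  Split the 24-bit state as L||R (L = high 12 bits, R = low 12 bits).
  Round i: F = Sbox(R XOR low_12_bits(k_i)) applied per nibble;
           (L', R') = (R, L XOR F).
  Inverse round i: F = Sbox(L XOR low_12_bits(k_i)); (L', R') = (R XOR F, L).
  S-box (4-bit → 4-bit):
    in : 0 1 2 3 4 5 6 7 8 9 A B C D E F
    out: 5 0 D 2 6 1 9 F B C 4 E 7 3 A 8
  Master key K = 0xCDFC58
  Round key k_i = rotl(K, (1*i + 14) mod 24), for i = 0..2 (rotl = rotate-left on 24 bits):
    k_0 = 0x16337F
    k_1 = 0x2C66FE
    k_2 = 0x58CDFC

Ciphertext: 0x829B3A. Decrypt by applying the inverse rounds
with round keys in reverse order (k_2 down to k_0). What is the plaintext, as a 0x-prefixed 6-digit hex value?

s_0 = ciphertext = 0x829B3A
s_1 = InvRound(s_0, k_2) = 0xA0B829
s_2 = InvRound(s_1, k_1) = 0xFA8A0B
s_3 = InvRound(s_2, k_0) = 0xD34FA8

0xD34FA8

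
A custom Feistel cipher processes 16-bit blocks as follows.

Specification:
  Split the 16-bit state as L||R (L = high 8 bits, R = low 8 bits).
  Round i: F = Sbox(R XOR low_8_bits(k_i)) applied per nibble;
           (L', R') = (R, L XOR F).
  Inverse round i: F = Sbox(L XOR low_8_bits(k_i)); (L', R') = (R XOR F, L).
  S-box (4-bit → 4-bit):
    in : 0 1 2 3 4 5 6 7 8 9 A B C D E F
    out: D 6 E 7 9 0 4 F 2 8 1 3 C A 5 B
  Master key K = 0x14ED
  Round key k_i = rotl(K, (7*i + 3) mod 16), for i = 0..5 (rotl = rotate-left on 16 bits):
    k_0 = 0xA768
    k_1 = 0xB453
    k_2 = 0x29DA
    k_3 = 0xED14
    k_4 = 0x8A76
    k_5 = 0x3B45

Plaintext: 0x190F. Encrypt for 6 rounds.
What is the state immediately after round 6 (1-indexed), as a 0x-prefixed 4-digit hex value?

s_0 = plaintext = 0x190F
s_1 = Round(s_0, k_0) = 0x0F56
s_2 = Round(s_1, k_1) = 0x56DF
s_3 = Round(s_2, k_2) = 0xDF86
s_4 = Round(s_3, k_3) = 0x8651
s_5 = Round(s_4, k_4) = 0x5169
s_6 = Round(s_5, k_5) = 0x69BD

0x69BD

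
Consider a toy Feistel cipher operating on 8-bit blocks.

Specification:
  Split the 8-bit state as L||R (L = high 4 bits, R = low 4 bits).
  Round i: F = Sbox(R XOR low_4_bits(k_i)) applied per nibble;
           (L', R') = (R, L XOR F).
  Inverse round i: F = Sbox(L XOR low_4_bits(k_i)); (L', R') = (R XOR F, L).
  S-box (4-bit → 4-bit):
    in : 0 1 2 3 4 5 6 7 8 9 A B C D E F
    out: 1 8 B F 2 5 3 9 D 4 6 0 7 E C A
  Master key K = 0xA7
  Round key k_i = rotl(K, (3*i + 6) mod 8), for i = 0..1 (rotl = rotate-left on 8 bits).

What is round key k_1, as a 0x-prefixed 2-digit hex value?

0x4F

K = 0xA7
k_0 = rotl(K, (3*0+6) mod 8) = rotl(K, 6) = 0xE9
k_1 = rotl(K, (3*1+6) mod 8) = rotl(K, 1) = 0x4F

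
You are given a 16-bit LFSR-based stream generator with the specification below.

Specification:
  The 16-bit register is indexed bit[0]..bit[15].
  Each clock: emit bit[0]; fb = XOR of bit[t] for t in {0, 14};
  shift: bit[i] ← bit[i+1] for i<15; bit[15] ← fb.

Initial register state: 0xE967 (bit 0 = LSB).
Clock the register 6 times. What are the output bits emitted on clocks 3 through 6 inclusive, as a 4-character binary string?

reg_0 = 0xE967
clock 1: out=1, reg = 0x74B3
clock 2: out=1, reg = 0x3A59
clock 3: out=1, reg = 0x9D2C
clock 4: out=0, reg = 0x4E96
clock 5: out=0, reg = 0xA74B
clock 6: out=1, reg = 0xD3A5

1001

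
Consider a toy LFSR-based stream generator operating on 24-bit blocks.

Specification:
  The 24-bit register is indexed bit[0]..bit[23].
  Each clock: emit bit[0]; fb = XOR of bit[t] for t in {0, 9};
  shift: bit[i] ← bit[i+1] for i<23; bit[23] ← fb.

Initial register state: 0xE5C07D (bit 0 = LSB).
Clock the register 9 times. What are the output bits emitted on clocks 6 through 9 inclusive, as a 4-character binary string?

reg_0 = 0xE5C07D
clock 1: out=1, reg = 0xF2E03E
clock 2: out=0, reg = 0x79701F
clock 3: out=1, reg = 0xBCB80F
clock 4: out=1, reg = 0xDE5C07
clock 5: out=1, reg = 0xEF2E03
clock 6: out=1, reg = 0x779701
clock 7: out=1, reg = 0x3BCB80
clock 8: out=0, reg = 0x9DE5C0
clock 9: out=0, reg = 0x4EF2E0

1100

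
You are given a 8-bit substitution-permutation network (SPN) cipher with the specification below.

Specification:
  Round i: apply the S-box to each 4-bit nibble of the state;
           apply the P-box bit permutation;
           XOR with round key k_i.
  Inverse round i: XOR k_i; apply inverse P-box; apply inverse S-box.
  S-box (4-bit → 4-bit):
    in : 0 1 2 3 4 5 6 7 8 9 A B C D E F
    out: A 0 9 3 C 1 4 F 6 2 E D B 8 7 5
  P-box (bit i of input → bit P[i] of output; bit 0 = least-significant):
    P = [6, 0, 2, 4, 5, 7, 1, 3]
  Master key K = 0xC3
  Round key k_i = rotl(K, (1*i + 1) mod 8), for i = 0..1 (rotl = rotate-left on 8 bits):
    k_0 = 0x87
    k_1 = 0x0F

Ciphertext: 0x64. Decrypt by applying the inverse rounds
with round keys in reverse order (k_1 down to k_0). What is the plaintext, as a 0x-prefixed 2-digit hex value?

s_0 = ciphertext = 0x64
s_1 = InvRound(s_0, k_1) = 0xB3
s_2 = InvRound(s_1, k_0) = 0x54

0x54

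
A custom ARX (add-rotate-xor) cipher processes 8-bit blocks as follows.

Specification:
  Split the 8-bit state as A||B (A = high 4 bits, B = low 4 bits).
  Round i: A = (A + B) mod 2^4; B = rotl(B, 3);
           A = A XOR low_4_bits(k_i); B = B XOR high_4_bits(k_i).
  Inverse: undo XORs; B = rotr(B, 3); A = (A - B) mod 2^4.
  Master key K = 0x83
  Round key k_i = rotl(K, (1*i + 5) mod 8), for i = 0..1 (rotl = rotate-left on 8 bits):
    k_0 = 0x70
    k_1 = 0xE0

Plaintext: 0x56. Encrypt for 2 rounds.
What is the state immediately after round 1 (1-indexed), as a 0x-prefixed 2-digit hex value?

s_0 = plaintext = 0x56
s_1 = Round(s_0, k_0) = 0xB4
s_2 = Round(s_1, k_1) = 0xFC

0xB4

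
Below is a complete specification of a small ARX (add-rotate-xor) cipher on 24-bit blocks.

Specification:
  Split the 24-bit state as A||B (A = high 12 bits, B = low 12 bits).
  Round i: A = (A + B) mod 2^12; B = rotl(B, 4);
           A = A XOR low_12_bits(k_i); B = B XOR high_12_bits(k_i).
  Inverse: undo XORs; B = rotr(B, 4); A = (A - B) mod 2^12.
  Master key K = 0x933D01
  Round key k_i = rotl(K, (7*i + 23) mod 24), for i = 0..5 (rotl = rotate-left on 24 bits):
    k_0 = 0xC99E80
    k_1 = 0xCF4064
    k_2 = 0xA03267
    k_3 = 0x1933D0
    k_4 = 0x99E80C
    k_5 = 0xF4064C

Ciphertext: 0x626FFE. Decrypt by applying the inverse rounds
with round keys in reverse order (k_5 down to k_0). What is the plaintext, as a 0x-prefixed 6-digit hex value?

s_0 = ciphertext = 0x626FFE
s_1 = InvRound(s_0, k_5) = 0x25FE0B
s_2 = InvRound(s_1, k_4) = 0x4DA579
s_3 = InvRound(s_2, k_3) = 0xCBCA4E
s_4 = InvRound(s_3, k_2) = 0x1D7D04
s_5 = InvRound(s_4, k_1) = 0x19401F
s_6 = InvRound(s_5, k_0) = 0x84C6C8

0x84C6C8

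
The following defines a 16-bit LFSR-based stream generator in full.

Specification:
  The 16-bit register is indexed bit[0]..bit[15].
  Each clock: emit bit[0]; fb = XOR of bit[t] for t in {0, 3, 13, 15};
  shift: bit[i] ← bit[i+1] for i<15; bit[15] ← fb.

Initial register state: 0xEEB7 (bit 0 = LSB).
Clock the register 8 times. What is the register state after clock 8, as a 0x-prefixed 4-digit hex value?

reg_0 = 0xEEB7
clock 1: out=1, reg = 0xF75B
clock 2: out=1, reg = 0x7BAD
clock 3: out=1, reg = 0xBDD6
clock 4: out=0, reg = 0x5EEB
clock 5: out=1, reg = 0x2F75
clock 6: out=1, reg = 0x17BA
clock 7: out=0, reg = 0x8BDD
clock 8: out=1, reg = 0xC5EE

0xC5EE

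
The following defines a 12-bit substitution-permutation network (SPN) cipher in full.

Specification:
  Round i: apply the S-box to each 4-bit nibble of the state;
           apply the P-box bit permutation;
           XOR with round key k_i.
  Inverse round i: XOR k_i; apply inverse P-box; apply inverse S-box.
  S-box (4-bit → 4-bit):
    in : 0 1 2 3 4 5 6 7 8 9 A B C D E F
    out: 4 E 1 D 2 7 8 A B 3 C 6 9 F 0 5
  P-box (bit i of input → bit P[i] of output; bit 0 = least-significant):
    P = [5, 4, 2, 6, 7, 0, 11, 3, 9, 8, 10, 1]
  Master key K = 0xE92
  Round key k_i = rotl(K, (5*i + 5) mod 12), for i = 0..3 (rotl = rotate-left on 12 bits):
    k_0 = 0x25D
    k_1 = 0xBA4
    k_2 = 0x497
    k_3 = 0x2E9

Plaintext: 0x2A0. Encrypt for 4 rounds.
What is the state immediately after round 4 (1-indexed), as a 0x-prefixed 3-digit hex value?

0xE2D

s_0 = plaintext = 0x2A0
s_1 = Round(s_0, k_0) = 0x851
s_2 = Round(s_1, k_1) = 0x073
s_3 = Round(s_2, k_2) = 0x0FA
s_4 = Round(s_3, k_3) = 0xE2D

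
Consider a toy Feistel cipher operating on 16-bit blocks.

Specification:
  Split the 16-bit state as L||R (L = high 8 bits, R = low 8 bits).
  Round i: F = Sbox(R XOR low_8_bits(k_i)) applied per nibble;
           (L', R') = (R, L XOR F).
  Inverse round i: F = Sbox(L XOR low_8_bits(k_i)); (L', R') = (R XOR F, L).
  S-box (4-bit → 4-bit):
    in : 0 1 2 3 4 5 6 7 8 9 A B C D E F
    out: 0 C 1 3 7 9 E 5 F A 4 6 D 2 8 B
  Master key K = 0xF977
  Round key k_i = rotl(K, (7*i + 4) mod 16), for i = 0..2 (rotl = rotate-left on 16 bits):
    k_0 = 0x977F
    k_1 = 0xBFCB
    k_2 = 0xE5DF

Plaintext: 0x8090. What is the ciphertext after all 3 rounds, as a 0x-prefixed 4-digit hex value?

s_0 = plaintext = 0x8090
s_1 = Round(s_0, k_0) = 0x900B
s_2 = Round(s_1, k_1) = 0x0B40
s_3 = Round(s_2, k_2) = 0x40A0

0x40A0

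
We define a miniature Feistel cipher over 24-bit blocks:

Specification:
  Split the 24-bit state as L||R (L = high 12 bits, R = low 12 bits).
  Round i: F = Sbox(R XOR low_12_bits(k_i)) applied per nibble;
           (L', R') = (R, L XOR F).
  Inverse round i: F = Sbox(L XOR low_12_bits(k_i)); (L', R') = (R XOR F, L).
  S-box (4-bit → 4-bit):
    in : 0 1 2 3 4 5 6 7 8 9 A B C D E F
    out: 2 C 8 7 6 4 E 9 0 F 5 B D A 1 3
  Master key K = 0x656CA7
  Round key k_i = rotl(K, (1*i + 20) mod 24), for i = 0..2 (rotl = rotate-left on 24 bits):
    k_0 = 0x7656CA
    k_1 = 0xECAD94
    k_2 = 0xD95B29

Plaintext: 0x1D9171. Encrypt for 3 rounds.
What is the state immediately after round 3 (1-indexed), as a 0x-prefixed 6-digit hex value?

s_0 = plaintext = 0x1D9171
s_1 = Round(s_0, k_0) = 0x171862
s_2 = Round(s_1, k_1) = 0x86254F
s_3 = Round(s_2, k_2) = 0x54F98C

0x54F98C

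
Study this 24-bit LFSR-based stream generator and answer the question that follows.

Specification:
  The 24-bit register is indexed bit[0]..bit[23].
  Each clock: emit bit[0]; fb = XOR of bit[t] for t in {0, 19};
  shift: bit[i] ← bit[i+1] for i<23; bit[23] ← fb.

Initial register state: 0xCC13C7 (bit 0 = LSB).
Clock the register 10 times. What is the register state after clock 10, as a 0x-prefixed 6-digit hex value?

0x07B304

reg_0 = 0xCC13C7
clock 1: out=1, reg = 0x6609E3
clock 2: out=1, reg = 0xB304F1
clock 3: out=1, reg = 0xD98278
clock 4: out=0, reg = 0xECC13C
clock 5: out=0, reg = 0xF6609E
clock 6: out=0, reg = 0x7B304F
clock 7: out=1, reg = 0x3D9827
clock 8: out=1, reg = 0x1ECC13
clock 9: out=1, reg = 0x0F6609
clock 10: out=1, reg = 0x07B304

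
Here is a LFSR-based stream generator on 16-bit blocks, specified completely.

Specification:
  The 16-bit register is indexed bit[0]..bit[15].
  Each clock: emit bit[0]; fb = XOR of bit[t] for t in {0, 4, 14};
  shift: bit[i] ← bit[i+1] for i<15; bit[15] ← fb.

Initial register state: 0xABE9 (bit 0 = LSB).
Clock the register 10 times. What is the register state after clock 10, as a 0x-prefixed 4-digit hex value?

reg_0 = 0xABE9
clock 1: out=1, reg = 0xD5F4
clock 2: out=0, reg = 0x6AFA
clock 3: out=0, reg = 0x357D
clock 4: out=1, reg = 0x1ABE
clock 5: out=0, reg = 0x8D5F
clock 6: out=1, reg = 0x46AF
clock 7: out=1, reg = 0x2357
clock 8: out=1, reg = 0x11AB
clock 9: out=1, reg = 0x88D5
clock 10: out=1, reg = 0x446A

0x446A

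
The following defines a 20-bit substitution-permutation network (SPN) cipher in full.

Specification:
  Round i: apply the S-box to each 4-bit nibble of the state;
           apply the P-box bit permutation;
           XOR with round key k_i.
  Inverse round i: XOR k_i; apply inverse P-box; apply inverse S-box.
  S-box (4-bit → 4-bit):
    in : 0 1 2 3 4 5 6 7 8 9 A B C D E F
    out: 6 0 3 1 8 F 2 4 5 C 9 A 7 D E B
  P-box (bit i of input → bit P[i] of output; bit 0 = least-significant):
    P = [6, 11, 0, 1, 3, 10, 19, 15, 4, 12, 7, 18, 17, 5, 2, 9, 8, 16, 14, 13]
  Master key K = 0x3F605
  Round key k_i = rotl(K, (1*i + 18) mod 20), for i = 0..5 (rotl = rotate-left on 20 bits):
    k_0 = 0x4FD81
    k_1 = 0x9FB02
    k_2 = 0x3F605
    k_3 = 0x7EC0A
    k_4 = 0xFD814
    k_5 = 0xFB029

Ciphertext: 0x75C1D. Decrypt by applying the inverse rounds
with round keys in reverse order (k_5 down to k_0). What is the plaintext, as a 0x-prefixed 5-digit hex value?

0xEAFFA

s_0 = ciphertext = 0x75C1D
s_1 = InvRound(s_0, k_5) = 0x903E6
s_2 = InvRound(s_1, k_4) = 0x8F54F
s_3 = InvRound(s_2, k_3) = 0x28B7C
s_4 = InvRound(s_3, k_2) = 0x5622C
s_5 = InvRound(s_4, k_1) = 0x30BDB
s_6 = InvRound(s_5, k_0) = 0xEAFFA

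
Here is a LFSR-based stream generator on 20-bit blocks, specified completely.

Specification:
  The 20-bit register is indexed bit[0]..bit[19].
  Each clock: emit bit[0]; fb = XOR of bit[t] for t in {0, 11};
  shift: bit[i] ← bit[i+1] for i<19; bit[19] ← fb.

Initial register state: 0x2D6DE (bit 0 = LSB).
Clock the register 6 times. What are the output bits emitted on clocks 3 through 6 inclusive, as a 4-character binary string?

1110

reg_0 = 0x2D6DE
clock 1: out=0, reg = 0x16B6F
clock 2: out=1, reg = 0x0B5B7
clock 3: out=1, reg = 0x85ADB
clock 4: out=1, reg = 0x42D6D
clock 5: out=1, reg = 0x216B6
clock 6: out=0, reg = 0x10B5B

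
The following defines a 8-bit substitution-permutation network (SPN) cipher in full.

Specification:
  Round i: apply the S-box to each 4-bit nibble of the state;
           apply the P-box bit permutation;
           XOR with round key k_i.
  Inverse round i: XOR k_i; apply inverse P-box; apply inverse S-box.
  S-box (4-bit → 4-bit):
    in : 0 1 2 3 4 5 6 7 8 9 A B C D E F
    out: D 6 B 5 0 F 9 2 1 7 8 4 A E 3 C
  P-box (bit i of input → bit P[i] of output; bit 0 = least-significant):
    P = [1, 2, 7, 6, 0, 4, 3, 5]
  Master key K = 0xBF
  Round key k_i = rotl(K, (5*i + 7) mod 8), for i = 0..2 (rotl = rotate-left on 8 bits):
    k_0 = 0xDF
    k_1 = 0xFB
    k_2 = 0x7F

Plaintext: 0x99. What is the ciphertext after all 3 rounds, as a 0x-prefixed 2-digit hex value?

s_0 = plaintext = 0x99
s_1 = Round(s_0, k_0) = 0x40
s_2 = Round(s_1, k_1) = 0x39
s_3 = Round(s_2, k_2) = 0xF0

0xF0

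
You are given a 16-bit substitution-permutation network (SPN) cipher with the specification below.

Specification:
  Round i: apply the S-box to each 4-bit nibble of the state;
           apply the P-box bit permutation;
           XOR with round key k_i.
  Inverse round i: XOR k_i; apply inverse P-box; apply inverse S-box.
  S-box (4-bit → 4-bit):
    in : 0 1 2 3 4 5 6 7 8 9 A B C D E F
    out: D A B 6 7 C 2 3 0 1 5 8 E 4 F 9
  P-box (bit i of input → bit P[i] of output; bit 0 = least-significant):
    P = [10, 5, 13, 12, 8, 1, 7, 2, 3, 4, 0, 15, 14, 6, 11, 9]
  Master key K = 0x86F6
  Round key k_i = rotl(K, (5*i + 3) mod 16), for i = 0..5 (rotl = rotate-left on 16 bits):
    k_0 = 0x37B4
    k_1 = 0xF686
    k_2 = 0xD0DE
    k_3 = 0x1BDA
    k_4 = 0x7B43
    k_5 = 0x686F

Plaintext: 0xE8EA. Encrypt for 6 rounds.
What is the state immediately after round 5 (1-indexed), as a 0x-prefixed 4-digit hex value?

s_0 = plaintext = 0xE8EA
s_1 = Round(s_0, k_0) = 0x5872
s_2 = Round(s_1, k_1) = 0xE9A4
s_3 = Round(s_2, k_2) = 0xBF36
s_4 = Round(s_3, k_3) = 0x9970
s_5 = Round(s_4, k_4) = 0x0E49
s_6 = Round(s_5, k_5) = 0xA7F4

0x0E49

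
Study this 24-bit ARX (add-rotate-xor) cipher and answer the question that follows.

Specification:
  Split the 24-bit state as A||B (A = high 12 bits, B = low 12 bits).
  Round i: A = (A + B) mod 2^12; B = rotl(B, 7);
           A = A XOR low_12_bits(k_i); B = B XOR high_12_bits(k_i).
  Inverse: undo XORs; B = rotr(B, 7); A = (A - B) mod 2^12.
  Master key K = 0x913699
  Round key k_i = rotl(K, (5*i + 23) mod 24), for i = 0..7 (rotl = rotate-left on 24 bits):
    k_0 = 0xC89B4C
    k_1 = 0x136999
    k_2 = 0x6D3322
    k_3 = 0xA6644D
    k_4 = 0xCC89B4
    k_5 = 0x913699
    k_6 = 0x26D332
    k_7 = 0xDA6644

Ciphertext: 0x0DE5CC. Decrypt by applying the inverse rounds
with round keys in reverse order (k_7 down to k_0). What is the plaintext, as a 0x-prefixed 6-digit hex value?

0xDCDBA2

s_0 = ciphertext = 0x0DE5CC
s_1 = InvRound(s_0, k_7) = 0x94AD50
s_2 = InvRound(s_1, k_6) = 0x2BA7BE
s_3 = InvRound(s_2, k_5) = 0xE665BD
s_4 = InvRound(s_3, k_4) = 0x920EB2
s_5 = InvRound(s_4, k_3) = 0x2E4A89
s_6 = InvRound(s_5, k_2) = 0x66EB58
s_7 = InvRound(s_6, k_1) = 0x223DD4
s_8 = InvRound(s_7, k_0) = 0xDCDBA2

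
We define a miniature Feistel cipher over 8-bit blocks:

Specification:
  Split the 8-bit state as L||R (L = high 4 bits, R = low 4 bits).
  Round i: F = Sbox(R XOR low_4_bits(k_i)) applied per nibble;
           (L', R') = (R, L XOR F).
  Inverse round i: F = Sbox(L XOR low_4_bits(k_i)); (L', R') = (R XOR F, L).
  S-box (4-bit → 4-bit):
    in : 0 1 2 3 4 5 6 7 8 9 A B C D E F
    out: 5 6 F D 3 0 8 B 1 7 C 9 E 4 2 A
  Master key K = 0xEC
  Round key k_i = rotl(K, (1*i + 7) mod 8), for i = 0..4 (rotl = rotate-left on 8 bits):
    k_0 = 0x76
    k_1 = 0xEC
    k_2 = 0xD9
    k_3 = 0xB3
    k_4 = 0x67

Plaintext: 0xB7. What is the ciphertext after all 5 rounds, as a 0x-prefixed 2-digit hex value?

0xB2

s_0 = plaintext = 0xB7
s_1 = Round(s_0, k_0) = 0x7D
s_2 = Round(s_1, k_1) = 0xD1
s_3 = Round(s_2, k_2) = 0x1C
s_4 = Round(s_3, k_3) = 0xCB
s_5 = Round(s_4, k_4) = 0xB2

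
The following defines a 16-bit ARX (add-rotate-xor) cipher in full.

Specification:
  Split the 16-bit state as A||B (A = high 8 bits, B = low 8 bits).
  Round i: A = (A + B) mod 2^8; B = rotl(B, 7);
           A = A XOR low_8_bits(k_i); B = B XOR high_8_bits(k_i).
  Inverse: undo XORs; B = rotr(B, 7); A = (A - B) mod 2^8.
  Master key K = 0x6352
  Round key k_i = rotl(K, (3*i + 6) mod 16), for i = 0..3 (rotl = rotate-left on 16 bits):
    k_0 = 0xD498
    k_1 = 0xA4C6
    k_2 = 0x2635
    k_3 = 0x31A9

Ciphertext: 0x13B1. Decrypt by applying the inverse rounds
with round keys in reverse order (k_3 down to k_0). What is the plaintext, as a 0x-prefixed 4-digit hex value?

0xB902

s_0 = ciphertext = 0x13B1
s_1 = InvRound(s_0, k_3) = 0xB901
s_2 = InvRound(s_1, k_2) = 0x3E4E
s_3 = InvRound(s_2, k_1) = 0x23D5
s_4 = InvRound(s_3, k_0) = 0xB902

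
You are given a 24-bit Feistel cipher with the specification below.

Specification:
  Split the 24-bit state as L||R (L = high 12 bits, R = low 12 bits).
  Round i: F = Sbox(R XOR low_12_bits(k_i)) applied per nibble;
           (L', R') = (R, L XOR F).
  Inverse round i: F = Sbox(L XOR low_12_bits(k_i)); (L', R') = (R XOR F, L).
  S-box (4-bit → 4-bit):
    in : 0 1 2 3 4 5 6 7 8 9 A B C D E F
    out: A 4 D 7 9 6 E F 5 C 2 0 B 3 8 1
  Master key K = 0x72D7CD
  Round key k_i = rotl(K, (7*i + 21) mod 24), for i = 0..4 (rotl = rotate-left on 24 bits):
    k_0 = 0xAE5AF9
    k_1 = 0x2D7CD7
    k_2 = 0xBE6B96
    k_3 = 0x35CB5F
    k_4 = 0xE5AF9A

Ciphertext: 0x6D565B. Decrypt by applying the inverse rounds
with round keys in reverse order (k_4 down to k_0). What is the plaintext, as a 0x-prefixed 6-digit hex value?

0x46E083

s_0 = ciphertext = 0x6D565B
s_1 = InvRound(s_0, k_4) = 0xACA6D5
s_2 = InvRound(s_1, k_3) = 0x213ACA
s_3 = InvRound(s_2, k_2) = 0x69C213
s_4 = InvRound(s_3, k_1) = 0x08369C
s_5 = InvRound(s_4, k_0) = 0x46E083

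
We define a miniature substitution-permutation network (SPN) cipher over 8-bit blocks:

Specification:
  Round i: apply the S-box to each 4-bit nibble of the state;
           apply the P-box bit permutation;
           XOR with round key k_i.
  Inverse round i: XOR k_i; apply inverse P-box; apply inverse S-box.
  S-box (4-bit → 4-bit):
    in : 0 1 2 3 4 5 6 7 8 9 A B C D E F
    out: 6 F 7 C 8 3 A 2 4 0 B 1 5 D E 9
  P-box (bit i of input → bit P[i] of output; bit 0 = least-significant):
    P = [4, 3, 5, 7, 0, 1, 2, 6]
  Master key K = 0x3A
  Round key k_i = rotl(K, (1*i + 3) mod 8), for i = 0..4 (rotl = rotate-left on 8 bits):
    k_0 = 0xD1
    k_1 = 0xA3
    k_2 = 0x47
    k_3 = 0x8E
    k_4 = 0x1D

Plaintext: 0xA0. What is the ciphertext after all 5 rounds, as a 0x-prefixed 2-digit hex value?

s_0 = plaintext = 0xA0
s_1 = Round(s_0, k_0) = 0xBA
s_2 = Round(s_1, k_1) = 0x3A
s_3 = Round(s_2, k_2) = 0x9B
s_4 = Round(s_3, k_3) = 0x9E
s_5 = Round(s_4, k_4) = 0xB5

0xB5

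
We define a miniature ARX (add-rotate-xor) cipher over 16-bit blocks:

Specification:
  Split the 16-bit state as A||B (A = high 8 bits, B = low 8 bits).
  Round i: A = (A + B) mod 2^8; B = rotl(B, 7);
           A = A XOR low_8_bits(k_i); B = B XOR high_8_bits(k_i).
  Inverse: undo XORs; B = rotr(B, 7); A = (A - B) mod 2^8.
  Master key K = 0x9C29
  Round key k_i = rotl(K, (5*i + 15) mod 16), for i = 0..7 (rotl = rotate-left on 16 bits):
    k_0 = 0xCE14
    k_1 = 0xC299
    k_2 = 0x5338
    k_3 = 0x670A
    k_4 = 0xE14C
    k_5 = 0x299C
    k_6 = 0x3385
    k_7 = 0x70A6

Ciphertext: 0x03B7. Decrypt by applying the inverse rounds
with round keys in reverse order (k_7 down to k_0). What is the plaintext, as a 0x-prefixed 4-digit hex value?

0x8252

s_0 = ciphertext = 0x03B7
s_1 = InvRound(s_0, k_7) = 0x168F
s_2 = InvRound(s_1, k_6) = 0x1A79
s_3 = InvRound(s_2, k_5) = 0xE6A0
s_4 = InvRound(s_3, k_4) = 0x2882
s_5 = InvRound(s_4, k_3) = 0x57CB
s_6 = InvRound(s_5, k_2) = 0x3E31
s_7 = InvRound(s_6, k_1) = 0xC0E7
s_8 = InvRound(s_7, k_0) = 0x8252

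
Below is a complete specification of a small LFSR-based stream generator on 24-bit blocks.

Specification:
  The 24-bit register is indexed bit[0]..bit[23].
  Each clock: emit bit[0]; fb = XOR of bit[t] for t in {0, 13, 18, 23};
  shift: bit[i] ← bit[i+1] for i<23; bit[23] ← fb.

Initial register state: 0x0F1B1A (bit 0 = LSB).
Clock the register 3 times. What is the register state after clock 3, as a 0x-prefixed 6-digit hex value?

reg_0 = 0x0F1B1A
clock 1: out=0, reg = 0x878D8D
clock 2: out=1, reg = 0xC3C6C6
clock 3: out=0, reg = 0xE1E363

0xE1E363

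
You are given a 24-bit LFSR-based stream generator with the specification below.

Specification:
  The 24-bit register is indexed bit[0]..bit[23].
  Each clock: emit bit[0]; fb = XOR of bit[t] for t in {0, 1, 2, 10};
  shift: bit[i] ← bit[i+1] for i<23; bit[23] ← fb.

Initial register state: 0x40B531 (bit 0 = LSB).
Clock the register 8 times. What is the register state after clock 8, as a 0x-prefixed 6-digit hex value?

reg_0 = 0x40B531
clock 1: out=1, reg = 0x205A98
clock 2: out=0, reg = 0x102D4C
clock 3: out=0, reg = 0x0816A6
clock 4: out=0, reg = 0x840B53
clock 5: out=1, reg = 0x4205A9
clock 6: out=1, reg = 0x2102D4
clock 7: out=0, reg = 0x90816A
clock 8: out=0, reg = 0xC840B5

0xC840B5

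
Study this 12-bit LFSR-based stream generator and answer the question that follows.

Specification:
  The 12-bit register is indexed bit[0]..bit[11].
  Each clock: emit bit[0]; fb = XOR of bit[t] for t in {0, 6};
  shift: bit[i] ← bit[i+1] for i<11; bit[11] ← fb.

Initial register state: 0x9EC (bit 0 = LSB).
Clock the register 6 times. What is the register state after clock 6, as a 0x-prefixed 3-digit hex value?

reg_0 = 0x9EC
clock 1: out=0, reg = 0xCF6
clock 2: out=0, reg = 0xE7B
clock 3: out=1, reg = 0x73D
clock 4: out=1, reg = 0xB9E
clock 5: out=0, reg = 0x5CF
clock 6: out=1, reg = 0x2E7

0x2E7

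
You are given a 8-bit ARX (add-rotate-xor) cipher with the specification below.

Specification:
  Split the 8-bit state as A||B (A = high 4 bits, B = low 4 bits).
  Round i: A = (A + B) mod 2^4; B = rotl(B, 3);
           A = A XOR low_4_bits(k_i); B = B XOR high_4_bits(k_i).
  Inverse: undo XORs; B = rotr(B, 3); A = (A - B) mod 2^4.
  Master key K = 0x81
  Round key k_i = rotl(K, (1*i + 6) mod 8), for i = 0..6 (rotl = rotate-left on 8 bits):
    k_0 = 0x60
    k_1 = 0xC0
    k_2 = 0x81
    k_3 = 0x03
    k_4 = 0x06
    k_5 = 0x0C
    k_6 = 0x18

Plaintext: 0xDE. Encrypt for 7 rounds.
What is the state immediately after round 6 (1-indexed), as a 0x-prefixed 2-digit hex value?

0x95

s_0 = plaintext = 0xDE
s_1 = Round(s_0, k_0) = 0xB1
s_2 = Round(s_1, k_1) = 0xC4
s_3 = Round(s_2, k_2) = 0x1A
s_4 = Round(s_3, k_3) = 0x85
s_5 = Round(s_4, k_4) = 0xBA
s_6 = Round(s_5, k_5) = 0x95
s_7 = Round(s_6, k_6) = 0x6B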